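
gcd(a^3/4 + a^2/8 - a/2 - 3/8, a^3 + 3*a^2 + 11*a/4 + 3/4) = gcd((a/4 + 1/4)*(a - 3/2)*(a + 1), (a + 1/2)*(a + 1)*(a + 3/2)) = a + 1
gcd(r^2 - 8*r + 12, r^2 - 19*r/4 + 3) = 1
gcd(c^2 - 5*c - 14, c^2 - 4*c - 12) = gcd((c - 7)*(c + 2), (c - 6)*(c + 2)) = c + 2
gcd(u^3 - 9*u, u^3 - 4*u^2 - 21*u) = u^2 + 3*u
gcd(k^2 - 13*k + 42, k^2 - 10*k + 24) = k - 6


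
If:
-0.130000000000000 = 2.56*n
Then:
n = -0.05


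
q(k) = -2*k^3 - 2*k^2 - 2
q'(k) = -6*k^2 - 4*k = 2*k*(-3*k - 2)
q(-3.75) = 75.34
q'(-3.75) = -69.38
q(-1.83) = 3.56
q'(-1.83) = -12.77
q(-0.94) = -2.11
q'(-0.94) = -1.54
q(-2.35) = 12.91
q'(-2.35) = -23.74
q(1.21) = -8.47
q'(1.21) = -13.62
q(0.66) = -3.45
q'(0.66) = -5.25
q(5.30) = -355.93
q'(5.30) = -189.74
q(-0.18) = -2.05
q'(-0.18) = 0.53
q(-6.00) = 358.00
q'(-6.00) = -192.00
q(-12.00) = 3166.00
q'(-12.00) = -816.00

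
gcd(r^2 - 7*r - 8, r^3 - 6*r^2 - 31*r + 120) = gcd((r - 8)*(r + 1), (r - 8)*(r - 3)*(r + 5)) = r - 8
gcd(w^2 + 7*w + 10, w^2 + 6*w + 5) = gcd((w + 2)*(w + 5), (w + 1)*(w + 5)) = w + 5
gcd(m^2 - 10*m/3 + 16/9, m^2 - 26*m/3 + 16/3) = m - 2/3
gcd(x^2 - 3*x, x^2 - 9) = x - 3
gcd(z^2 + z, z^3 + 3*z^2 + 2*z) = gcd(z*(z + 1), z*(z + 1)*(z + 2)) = z^2 + z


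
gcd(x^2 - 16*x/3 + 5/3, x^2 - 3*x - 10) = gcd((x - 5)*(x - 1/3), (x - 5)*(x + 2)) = x - 5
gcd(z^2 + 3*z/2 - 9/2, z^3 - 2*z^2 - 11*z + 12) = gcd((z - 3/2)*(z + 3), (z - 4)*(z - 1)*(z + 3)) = z + 3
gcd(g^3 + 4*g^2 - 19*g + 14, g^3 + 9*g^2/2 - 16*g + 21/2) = g^2 + 6*g - 7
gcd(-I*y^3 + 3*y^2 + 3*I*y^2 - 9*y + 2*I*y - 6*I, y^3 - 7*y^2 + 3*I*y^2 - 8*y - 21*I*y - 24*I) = 1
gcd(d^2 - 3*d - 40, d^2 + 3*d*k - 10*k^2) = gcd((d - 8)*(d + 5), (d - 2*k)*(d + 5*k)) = 1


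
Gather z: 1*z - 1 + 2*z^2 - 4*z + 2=2*z^2 - 3*z + 1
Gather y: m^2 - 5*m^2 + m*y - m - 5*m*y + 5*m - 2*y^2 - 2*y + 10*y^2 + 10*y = -4*m^2 + 4*m + 8*y^2 + y*(8 - 4*m)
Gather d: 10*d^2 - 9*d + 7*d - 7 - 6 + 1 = 10*d^2 - 2*d - 12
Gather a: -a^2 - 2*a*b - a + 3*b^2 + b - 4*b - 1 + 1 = -a^2 + a*(-2*b - 1) + 3*b^2 - 3*b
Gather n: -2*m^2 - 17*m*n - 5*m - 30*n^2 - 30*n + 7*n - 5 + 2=-2*m^2 - 5*m - 30*n^2 + n*(-17*m - 23) - 3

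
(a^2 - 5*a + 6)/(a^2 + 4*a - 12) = (a - 3)/(a + 6)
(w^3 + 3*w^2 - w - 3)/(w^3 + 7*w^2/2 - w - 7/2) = 2*(w + 3)/(2*w + 7)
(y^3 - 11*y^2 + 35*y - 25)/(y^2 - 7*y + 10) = (y^2 - 6*y + 5)/(y - 2)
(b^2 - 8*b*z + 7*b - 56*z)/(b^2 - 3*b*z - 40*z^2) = (b + 7)/(b + 5*z)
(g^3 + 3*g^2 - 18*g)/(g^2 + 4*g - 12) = g*(g - 3)/(g - 2)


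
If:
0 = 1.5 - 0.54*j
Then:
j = 2.78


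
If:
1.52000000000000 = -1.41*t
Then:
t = -1.08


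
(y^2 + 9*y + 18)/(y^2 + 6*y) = (y + 3)/y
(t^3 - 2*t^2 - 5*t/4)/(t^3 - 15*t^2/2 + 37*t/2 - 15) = t*(2*t + 1)/(2*(t^2 - 5*t + 6))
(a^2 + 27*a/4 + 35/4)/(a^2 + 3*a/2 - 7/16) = 4*(a + 5)/(4*a - 1)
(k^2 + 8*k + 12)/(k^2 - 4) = (k + 6)/(k - 2)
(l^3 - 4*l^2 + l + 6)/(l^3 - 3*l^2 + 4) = (l - 3)/(l - 2)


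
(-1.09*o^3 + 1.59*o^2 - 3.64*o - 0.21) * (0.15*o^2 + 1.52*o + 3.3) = -0.1635*o^5 - 1.4183*o^4 - 1.7262*o^3 - 0.3173*o^2 - 12.3312*o - 0.693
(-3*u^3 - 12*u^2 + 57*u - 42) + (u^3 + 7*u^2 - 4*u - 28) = -2*u^3 - 5*u^2 + 53*u - 70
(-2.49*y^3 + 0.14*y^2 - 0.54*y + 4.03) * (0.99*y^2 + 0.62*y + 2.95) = -2.4651*y^5 - 1.4052*y^4 - 7.7933*y^3 + 4.0679*y^2 + 0.9056*y + 11.8885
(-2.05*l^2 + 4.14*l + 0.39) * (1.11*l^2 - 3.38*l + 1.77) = -2.2755*l^4 + 11.5244*l^3 - 17.1888*l^2 + 6.0096*l + 0.6903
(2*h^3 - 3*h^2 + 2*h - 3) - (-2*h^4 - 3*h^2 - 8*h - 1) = 2*h^4 + 2*h^3 + 10*h - 2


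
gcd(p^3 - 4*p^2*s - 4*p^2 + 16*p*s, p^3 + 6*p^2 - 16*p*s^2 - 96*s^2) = p - 4*s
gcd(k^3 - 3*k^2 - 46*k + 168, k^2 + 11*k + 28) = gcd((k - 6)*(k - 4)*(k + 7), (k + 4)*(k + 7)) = k + 7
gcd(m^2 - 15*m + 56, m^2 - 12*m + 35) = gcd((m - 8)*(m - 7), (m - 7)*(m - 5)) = m - 7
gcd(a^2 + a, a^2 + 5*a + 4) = a + 1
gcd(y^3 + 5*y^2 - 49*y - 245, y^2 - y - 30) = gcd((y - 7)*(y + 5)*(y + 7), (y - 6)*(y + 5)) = y + 5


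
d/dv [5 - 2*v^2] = -4*v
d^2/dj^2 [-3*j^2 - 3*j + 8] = -6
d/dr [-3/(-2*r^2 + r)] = 3*(1 - 4*r)/(r^2*(2*r - 1)^2)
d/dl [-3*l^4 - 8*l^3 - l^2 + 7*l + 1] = -12*l^3 - 24*l^2 - 2*l + 7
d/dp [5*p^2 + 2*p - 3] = 10*p + 2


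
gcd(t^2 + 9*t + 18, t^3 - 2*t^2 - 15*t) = t + 3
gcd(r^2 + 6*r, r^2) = r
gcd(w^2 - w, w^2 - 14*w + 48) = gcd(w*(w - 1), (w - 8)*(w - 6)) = 1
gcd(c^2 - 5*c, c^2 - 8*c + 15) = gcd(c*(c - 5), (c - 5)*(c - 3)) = c - 5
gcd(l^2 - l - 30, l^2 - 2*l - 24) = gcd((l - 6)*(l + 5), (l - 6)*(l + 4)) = l - 6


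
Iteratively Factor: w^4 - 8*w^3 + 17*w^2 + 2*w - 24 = (w - 4)*(w^3 - 4*w^2 + w + 6) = (w - 4)*(w + 1)*(w^2 - 5*w + 6) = (w - 4)*(w - 3)*(w + 1)*(w - 2)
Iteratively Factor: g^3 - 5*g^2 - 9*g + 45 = (g - 3)*(g^2 - 2*g - 15) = (g - 5)*(g - 3)*(g + 3)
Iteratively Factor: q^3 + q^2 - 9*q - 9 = (q + 1)*(q^2 - 9) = (q + 1)*(q + 3)*(q - 3)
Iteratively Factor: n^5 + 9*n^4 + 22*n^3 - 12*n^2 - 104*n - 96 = (n + 3)*(n^4 + 6*n^3 + 4*n^2 - 24*n - 32) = (n - 2)*(n + 3)*(n^3 + 8*n^2 + 20*n + 16) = (n - 2)*(n + 2)*(n + 3)*(n^2 + 6*n + 8) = (n - 2)*(n + 2)^2*(n + 3)*(n + 4)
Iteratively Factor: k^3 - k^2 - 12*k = (k)*(k^2 - k - 12) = k*(k - 4)*(k + 3)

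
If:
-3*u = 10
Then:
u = -10/3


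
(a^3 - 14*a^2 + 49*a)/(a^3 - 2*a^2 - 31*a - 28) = a*(a - 7)/(a^2 + 5*a + 4)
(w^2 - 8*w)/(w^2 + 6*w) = (w - 8)/(w + 6)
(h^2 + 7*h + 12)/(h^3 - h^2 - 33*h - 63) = (h + 4)/(h^2 - 4*h - 21)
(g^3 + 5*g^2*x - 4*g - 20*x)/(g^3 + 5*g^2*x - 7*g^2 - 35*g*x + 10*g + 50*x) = (g + 2)/(g - 5)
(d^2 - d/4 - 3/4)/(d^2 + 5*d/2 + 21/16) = 4*(d - 1)/(4*d + 7)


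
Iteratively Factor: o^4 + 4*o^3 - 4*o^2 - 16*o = (o + 2)*(o^3 + 2*o^2 - 8*o) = o*(o + 2)*(o^2 + 2*o - 8) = o*(o - 2)*(o + 2)*(o + 4)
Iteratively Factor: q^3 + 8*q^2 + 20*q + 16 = (q + 4)*(q^2 + 4*q + 4) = (q + 2)*(q + 4)*(q + 2)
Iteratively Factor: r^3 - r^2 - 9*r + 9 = (r - 3)*(r^2 + 2*r - 3) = (r - 3)*(r + 3)*(r - 1)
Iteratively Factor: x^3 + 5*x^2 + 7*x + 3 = (x + 1)*(x^2 + 4*x + 3) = (x + 1)^2*(x + 3)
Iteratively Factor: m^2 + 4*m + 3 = (m + 1)*(m + 3)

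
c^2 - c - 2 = (c - 2)*(c + 1)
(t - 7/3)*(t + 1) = t^2 - 4*t/3 - 7/3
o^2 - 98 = (o - 7*sqrt(2))*(o + 7*sqrt(2))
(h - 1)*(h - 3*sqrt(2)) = h^2 - 3*sqrt(2)*h - h + 3*sqrt(2)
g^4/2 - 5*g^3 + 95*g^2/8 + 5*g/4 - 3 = (g/2 + 1/4)*(g - 6)*(g - 4)*(g - 1/2)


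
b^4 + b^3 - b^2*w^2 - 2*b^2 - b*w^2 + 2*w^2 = (b - 1)*(b + 2)*(b - w)*(b + w)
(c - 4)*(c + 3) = c^2 - c - 12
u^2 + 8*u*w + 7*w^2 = (u + w)*(u + 7*w)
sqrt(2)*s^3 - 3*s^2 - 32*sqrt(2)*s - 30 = (s - 5*sqrt(2))*(s + 3*sqrt(2))*(sqrt(2)*s + 1)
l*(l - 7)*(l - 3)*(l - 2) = l^4 - 12*l^3 + 41*l^2 - 42*l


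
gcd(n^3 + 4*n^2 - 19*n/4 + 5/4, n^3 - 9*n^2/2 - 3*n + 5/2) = n - 1/2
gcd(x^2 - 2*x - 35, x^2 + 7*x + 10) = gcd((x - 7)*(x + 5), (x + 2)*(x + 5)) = x + 5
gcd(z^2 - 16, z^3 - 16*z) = z^2 - 16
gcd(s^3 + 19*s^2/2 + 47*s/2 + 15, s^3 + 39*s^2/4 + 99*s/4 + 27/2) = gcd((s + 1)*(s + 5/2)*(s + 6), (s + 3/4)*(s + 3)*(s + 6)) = s + 6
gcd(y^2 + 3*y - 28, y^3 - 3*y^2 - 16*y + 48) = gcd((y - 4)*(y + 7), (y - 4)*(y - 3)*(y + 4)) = y - 4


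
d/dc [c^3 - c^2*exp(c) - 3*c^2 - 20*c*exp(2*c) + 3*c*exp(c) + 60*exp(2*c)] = -c^2*exp(c) + 3*c^2 - 40*c*exp(2*c) + c*exp(c) - 6*c + 100*exp(2*c) + 3*exp(c)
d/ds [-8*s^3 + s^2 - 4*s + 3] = -24*s^2 + 2*s - 4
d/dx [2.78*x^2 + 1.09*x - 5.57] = 5.56*x + 1.09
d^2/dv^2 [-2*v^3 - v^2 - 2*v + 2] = -12*v - 2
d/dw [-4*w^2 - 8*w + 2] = -8*w - 8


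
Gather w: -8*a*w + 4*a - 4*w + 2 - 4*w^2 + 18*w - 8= 4*a - 4*w^2 + w*(14 - 8*a) - 6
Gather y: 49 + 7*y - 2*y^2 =-2*y^2 + 7*y + 49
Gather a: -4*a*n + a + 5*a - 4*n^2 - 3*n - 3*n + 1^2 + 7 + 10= a*(6 - 4*n) - 4*n^2 - 6*n + 18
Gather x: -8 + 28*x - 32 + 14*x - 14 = 42*x - 54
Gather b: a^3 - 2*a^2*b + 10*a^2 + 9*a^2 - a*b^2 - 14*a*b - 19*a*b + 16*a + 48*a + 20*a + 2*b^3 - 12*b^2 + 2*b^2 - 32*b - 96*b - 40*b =a^3 + 19*a^2 + 84*a + 2*b^3 + b^2*(-a - 10) + b*(-2*a^2 - 33*a - 168)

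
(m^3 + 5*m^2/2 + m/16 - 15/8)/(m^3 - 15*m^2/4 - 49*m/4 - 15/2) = (4*m^2 + 5*m - 6)/(4*(m^2 - 5*m - 6))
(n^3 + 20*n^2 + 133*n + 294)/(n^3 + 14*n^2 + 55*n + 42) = (n + 7)/(n + 1)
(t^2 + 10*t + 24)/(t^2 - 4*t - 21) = (t^2 + 10*t + 24)/(t^2 - 4*t - 21)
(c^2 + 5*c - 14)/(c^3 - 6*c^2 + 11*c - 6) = (c + 7)/(c^2 - 4*c + 3)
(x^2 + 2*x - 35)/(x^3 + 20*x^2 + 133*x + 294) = (x - 5)/(x^2 + 13*x + 42)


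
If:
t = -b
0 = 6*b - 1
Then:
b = 1/6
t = -1/6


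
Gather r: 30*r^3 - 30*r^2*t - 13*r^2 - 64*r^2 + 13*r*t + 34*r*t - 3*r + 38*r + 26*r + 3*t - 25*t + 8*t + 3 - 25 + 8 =30*r^3 + r^2*(-30*t - 77) + r*(47*t + 61) - 14*t - 14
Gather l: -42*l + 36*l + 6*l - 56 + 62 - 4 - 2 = 0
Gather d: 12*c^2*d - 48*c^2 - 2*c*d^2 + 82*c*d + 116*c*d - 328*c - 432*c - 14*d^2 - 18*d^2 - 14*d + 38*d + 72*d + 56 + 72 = -48*c^2 - 760*c + d^2*(-2*c - 32) + d*(12*c^2 + 198*c + 96) + 128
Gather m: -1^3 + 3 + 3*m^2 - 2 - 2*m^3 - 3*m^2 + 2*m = -2*m^3 + 2*m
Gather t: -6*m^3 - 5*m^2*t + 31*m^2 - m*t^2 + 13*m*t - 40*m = -6*m^3 + 31*m^2 - m*t^2 - 40*m + t*(-5*m^2 + 13*m)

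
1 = 1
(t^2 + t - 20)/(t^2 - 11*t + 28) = (t + 5)/(t - 7)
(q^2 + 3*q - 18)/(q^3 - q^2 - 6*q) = (q + 6)/(q*(q + 2))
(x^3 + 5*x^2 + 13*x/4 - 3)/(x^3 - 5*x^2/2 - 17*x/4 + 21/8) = 2*(x + 4)/(2*x - 7)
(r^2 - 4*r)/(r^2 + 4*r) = (r - 4)/(r + 4)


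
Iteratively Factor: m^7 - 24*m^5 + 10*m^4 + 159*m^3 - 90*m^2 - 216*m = (m + 3)*(m^6 - 3*m^5 - 15*m^4 + 55*m^3 - 6*m^2 - 72*m) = (m + 1)*(m + 3)*(m^5 - 4*m^4 - 11*m^3 + 66*m^2 - 72*m) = m*(m + 1)*(m + 3)*(m^4 - 4*m^3 - 11*m^2 + 66*m - 72) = m*(m + 1)*(m + 3)*(m + 4)*(m^3 - 8*m^2 + 21*m - 18) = m*(m - 3)*(m + 1)*(m + 3)*(m + 4)*(m^2 - 5*m + 6) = m*(m - 3)*(m - 2)*(m + 1)*(m + 3)*(m + 4)*(m - 3)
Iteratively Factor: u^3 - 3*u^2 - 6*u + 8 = (u - 1)*(u^2 - 2*u - 8) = (u - 1)*(u + 2)*(u - 4)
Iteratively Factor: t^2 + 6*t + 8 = (t + 4)*(t + 2)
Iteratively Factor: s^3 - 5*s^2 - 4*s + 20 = (s + 2)*(s^2 - 7*s + 10) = (s - 2)*(s + 2)*(s - 5)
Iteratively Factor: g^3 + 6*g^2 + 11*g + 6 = (g + 2)*(g^2 + 4*g + 3) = (g + 2)*(g + 3)*(g + 1)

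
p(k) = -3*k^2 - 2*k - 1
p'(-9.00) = 52.00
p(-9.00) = -226.00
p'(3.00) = -20.00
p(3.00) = -34.00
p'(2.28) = -15.68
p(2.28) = -21.16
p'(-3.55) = 19.30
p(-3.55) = -31.71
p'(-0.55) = 1.30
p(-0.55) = -0.81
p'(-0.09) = -1.46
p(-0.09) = -0.84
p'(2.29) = -15.74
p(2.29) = -21.31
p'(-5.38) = 30.28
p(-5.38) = -77.07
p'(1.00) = -8.00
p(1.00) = -6.00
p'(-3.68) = 20.08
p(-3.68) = -34.27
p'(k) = -6*k - 2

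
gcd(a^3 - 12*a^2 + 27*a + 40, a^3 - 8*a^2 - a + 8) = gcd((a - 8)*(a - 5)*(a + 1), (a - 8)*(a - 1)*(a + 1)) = a^2 - 7*a - 8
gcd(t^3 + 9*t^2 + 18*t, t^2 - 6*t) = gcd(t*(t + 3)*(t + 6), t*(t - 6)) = t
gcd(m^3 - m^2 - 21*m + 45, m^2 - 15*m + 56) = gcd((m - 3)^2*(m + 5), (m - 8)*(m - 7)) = 1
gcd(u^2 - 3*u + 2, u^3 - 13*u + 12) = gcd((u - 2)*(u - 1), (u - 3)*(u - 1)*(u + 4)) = u - 1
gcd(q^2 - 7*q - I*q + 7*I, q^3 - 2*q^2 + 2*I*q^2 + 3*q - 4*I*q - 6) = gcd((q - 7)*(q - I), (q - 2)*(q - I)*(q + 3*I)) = q - I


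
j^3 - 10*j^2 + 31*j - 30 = (j - 5)*(j - 3)*(j - 2)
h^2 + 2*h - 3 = (h - 1)*(h + 3)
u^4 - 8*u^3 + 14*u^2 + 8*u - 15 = (u - 5)*(u - 3)*(u - 1)*(u + 1)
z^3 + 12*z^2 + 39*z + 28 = (z + 1)*(z + 4)*(z + 7)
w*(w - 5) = w^2 - 5*w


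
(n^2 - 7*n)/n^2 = (n - 7)/n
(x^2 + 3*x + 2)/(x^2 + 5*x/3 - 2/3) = 3*(x + 1)/(3*x - 1)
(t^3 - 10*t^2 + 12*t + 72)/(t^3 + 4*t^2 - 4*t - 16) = (t^2 - 12*t + 36)/(t^2 + 2*t - 8)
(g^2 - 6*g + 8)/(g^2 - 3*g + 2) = (g - 4)/(g - 1)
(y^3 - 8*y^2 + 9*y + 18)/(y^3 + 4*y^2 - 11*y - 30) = (y^2 - 5*y - 6)/(y^2 + 7*y + 10)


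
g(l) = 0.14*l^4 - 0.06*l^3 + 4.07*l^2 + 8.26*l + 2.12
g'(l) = 0.56*l^3 - 0.18*l^2 + 8.14*l + 8.26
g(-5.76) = 255.15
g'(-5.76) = -151.62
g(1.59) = 26.20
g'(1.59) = 23.00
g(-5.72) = 249.13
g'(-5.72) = -148.99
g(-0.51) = -1.02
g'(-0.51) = 3.99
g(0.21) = 4.03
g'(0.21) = 9.97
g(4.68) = 190.93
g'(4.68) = 99.81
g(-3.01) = 27.26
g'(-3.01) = -33.14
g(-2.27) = 8.76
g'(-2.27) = -17.70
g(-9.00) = 1219.73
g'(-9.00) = -487.82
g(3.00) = 73.25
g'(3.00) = 46.18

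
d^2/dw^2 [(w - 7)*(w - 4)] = 2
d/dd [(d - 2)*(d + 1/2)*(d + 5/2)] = 3*d^2 + 2*d - 19/4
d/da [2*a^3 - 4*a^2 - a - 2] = 6*a^2 - 8*a - 1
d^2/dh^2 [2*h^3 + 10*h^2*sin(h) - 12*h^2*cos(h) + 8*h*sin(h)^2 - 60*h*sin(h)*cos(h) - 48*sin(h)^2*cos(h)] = -10*h^2*sin(h) + 12*h^2*cos(h) + 48*h*sin(h) + 120*h*sin(2*h) + 40*h*cos(h) + 16*h*cos(2*h) + 12*h + 20*sin(h) + 16*sin(2*h) - 12*cos(h) - 120*cos(2*h) - 108*cos(3*h)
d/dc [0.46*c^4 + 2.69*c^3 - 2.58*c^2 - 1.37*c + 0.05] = 1.84*c^3 + 8.07*c^2 - 5.16*c - 1.37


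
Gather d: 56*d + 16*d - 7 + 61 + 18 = 72*d + 72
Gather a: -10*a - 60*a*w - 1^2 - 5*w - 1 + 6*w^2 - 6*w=a*(-60*w - 10) + 6*w^2 - 11*w - 2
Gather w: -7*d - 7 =-7*d - 7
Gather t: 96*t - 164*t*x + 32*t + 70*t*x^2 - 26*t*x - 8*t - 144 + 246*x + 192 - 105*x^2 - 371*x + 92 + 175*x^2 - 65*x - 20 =t*(70*x^2 - 190*x + 120) + 70*x^2 - 190*x + 120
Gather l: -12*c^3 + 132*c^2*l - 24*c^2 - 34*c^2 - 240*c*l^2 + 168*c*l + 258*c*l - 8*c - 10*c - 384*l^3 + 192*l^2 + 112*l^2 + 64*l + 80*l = -12*c^3 - 58*c^2 - 18*c - 384*l^3 + l^2*(304 - 240*c) + l*(132*c^2 + 426*c + 144)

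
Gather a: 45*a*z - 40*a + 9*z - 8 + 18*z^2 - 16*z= a*(45*z - 40) + 18*z^2 - 7*z - 8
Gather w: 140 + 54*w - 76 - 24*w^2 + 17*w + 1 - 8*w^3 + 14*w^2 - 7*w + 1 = -8*w^3 - 10*w^2 + 64*w + 66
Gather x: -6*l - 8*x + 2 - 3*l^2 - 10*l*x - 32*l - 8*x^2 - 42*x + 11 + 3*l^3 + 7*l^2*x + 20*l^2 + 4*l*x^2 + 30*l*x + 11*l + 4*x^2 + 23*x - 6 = 3*l^3 + 17*l^2 - 27*l + x^2*(4*l - 4) + x*(7*l^2 + 20*l - 27) + 7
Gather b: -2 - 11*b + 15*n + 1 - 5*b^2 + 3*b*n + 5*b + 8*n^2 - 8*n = -5*b^2 + b*(3*n - 6) + 8*n^2 + 7*n - 1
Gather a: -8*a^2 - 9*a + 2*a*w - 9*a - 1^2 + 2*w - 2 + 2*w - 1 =-8*a^2 + a*(2*w - 18) + 4*w - 4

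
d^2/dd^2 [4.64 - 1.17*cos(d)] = 1.17*cos(d)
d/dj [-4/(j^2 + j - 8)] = 4*(2*j + 1)/(j^2 + j - 8)^2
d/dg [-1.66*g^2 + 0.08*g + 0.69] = 0.08 - 3.32*g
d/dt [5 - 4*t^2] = -8*t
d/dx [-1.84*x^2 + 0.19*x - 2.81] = 0.19 - 3.68*x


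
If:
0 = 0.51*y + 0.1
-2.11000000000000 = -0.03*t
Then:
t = 70.33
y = -0.20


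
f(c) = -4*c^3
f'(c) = -12*c^2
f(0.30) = -0.11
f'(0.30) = -1.08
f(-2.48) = 61.01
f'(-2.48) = -73.80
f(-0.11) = 0.01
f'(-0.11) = -0.15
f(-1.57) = 15.48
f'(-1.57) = -29.58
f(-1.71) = 20.00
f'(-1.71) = -35.09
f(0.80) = -2.05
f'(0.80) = -7.68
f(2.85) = -92.60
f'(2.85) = -97.47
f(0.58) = -0.78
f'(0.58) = -4.04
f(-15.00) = 13500.00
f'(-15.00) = -2700.00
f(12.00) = -6912.00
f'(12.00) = -1728.00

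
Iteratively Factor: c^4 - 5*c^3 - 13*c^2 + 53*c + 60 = (c + 3)*(c^3 - 8*c^2 + 11*c + 20) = (c - 4)*(c + 3)*(c^2 - 4*c - 5) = (c - 5)*(c - 4)*(c + 3)*(c + 1)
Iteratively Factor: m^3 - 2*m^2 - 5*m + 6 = (m + 2)*(m^2 - 4*m + 3) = (m - 3)*(m + 2)*(m - 1)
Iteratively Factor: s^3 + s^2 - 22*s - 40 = (s - 5)*(s^2 + 6*s + 8) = (s - 5)*(s + 2)*(s + 4)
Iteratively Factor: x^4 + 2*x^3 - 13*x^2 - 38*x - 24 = (x + 1)*(x^3 + x^2 - 14*x - 24) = (x - 4)*(x + 1)*(x^2 + 5*x + 6) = (x - 4)*(x + 1)*(x + 2)*(x + 3)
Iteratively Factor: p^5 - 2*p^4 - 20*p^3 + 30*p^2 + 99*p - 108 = (p - 1)*(p^4 - p^3 - 21*p^2 + 9*p + 108) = (p - 3)*(p - 1)*(p^3 + 2*p^2 - 15*p - 36) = (p - 3)*(p - 1)*(p + 3)*(p^2 - p - 12) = (p - 4)*(p - 3)*(p - 1)*(p + 3)*(p + 3)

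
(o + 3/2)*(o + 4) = o^2 + 11*o/2 + 6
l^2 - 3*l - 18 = (l - 6)*(l + 3)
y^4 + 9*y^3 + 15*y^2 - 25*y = y*(y - 1)*(y + 5)^2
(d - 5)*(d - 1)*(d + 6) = d^3 - 31*d + 30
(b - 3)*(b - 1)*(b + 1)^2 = b^4 - 2*b^3 - 4*b^2 + 2*b + 3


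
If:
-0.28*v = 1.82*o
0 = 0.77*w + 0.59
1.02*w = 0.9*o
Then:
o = -0.87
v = 5.64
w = -0.77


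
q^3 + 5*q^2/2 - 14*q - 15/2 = (q - 3)*(q + 1/2)*(q + 5)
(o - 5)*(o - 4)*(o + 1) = o^3 - 8*o^2 + 11*o + 20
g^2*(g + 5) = g^3 + 5*g^2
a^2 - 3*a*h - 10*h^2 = (a - 5*h)*(a + 2*h)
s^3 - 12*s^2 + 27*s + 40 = (s - 8)*(s - 5)*(s + 1)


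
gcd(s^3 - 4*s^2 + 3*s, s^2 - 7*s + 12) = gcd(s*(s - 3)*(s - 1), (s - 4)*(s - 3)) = s - 3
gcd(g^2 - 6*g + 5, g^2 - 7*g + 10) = g - 5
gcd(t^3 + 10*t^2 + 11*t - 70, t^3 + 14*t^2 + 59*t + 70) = t^2 + 12*t + 35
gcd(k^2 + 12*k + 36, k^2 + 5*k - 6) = k + 6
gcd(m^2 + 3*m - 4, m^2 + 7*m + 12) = m + 4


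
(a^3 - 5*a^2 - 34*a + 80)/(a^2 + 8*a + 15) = (a^2 - 10*a + 16)/(a + 3)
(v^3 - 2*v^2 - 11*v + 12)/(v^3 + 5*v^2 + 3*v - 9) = (v - 4)/(v + 3)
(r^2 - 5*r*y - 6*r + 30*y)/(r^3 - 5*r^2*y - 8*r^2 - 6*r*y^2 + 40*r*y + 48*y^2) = (r^2 - 5*r*y - 6*r + 30*y)/(r^3 - 5*r^2*y - 8*r^2 - 6*r*y^2 + 40*r*y + 48*y^2)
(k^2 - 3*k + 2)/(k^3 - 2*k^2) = (k - 1)/k^2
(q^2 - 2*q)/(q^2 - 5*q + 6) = q/(q - 3)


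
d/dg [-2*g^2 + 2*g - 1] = 2 - 4*g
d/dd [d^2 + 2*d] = 2*d + 2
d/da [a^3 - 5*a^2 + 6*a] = 3*a^2 - 10*a + 6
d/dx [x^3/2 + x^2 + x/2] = 3*x^2/2 + 2*x + 1/2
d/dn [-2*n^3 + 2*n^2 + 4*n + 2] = -6*n^2 + 4*n + 4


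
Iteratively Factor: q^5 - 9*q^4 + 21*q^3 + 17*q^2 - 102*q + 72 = (q - 1)*(q^4 - 8*q^3 + 13*q^2 + 30*q - 72) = (q - 3)*(q - 1)*(q^3 - 5*q^2 - 2*q + 24) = (q - 4)*(q - 3)*(q - 1)*(q^2 - q - 6) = (q - 4)*(q - 3)*(q - 1)*(q + 2)*(q - 3)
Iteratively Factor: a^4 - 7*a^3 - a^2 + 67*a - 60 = (a - 4)*(a^3 - 3*a^2 - 13*a + 15) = (a - 4)*(a - 1)*(a^2 - 2*a - 15) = (a - 5)*(a - 4)*(a - 1)*(a + 3)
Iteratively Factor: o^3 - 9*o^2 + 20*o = (o)*(o^2 - 9*o + 20) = o*(o - 5)*(o - 4)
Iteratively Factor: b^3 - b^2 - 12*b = (b + 3)*(b^2 - 4*b) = (b - 4)*(b + 3)*(b)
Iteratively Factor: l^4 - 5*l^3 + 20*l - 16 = (l - 4)*(l^3 - l^2 - 4*l + 4) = (l - 4)*(l + 2)*(l^2 - 3*l + 2) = (l - 4)*(l - 2)*(l + 2)*(l - 1)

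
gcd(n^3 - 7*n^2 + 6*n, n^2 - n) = n^2 - n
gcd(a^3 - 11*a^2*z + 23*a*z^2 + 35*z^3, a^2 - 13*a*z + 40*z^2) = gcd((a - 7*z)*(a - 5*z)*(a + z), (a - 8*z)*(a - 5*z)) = -a + 5*z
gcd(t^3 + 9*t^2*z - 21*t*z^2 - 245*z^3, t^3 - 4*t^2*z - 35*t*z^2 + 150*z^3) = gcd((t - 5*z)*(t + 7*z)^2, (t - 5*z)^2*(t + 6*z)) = -t + 5*z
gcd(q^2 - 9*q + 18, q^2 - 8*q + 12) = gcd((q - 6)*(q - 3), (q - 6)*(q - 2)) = q - 6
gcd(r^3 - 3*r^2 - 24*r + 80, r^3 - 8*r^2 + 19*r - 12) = r - 4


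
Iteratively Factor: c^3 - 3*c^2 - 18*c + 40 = (c - 2)*(c^2 - c - 20) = (c - 2)*(c + 4)*(c - 5)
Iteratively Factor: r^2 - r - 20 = (r + 4)*(r - 5)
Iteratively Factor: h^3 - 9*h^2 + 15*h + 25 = (h - 5)*(h^2 - 4*h - 5) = (h - 5)^2*(h + 1)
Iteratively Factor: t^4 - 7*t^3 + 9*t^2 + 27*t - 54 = (t - 3)*(t^3 - 4*t^2 - 3*t + 18) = (t - 3)^2*(t^2 - t - 6) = (t - 3)^3*(t + 2)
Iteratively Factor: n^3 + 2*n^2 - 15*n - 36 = (n + 3)*(n^2 - n - 12) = (n - 4)*(n + 3)*(n + 3)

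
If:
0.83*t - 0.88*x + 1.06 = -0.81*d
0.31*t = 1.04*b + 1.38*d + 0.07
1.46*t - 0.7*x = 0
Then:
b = 1.66915954415954 - 0.646777309448542*x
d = 0.595129375951294*x - 1.30864197530864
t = 0.479452054794521*x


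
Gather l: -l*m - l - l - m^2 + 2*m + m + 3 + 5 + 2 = l*(-m - 2) - m^2 + 3*m + 10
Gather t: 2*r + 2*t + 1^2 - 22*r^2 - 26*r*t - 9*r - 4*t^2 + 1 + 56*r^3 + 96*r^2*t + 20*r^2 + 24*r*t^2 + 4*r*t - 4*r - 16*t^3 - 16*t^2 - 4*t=56*r^3 - 2*r^2 - 11*r - 16*t^3 + t^2*(24*r - 20) + t*(96*r^2 - 22*r - 2) + 2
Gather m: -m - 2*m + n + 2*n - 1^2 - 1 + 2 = -3*m + 3*n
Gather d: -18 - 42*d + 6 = -42*d - 12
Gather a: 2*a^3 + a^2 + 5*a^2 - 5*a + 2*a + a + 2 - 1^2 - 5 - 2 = 2*a^3 + 6*a^2 - 2*a - 6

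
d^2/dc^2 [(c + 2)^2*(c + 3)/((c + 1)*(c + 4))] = 4*(c^3 + 6*c^2 + 18*c + 22)/(c^6 + 15*c^5 + 87*c^4 + 245*c^3 + 348*c^2 + 240*c + 64)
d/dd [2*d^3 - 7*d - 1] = 6*d^2 - 7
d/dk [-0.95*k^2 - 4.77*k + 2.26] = -1.9*k - 4.77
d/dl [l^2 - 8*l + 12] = 2*l - 8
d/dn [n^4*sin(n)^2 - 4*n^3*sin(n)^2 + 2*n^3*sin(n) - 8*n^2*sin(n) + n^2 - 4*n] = n^4*sin(2*n) + 4*n^3*sin(n)^2 - 4*n^3*sin(2*n) + 2*n^3*cos(n) - 12*n^2*sin(n)^2 + 6*n^2*sin(n) - 8*n^2*cos(n) - 16*n*sin(n) + 2*n - 4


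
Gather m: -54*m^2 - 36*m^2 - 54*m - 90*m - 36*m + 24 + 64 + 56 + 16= -90*m^2 - 180*m + 160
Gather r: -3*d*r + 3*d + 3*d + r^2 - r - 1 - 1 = 6*d + r^2 + r*(-3*d - 1) - 2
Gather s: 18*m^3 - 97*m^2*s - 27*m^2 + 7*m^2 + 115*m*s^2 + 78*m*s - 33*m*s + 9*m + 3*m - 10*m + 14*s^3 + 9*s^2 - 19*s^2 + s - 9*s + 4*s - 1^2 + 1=18*m^3 - 20*m^2 + 2*m + 14*s^3 + s^2*(115*m - 10) + s*(-97*m^2 + 45*m - 4)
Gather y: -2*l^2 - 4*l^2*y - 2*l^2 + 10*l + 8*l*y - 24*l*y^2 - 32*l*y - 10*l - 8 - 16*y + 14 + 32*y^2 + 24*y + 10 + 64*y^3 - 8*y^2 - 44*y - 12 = -4*l^2 + 64*y^3 + y^2*(24 - 24*l) + y*(-4*l^2 - 24*l - 36) + 4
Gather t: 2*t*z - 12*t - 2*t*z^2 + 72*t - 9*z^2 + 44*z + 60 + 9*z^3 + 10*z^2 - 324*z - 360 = t*(-2*z^2 + 2*z + 60) + 9*z^3 + z^2 - 280*z - 300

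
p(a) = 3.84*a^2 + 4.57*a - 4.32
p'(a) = 7.68*a + 4.57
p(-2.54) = 8.85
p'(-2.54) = -14.94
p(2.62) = 34.01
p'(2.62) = 24.69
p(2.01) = 20.38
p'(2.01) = 20.01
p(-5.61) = 90.90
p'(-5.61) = -38.51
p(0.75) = 1.27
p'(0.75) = 10.33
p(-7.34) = 169.02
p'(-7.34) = -51.80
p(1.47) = 10.70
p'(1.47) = 15.86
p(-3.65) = 30.16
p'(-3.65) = -23.46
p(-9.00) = 265.59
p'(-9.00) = -64.55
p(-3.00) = 16.53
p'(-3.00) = -18.47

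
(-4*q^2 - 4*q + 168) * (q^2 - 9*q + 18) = -4*q^4 + 32*q^3 + 132*q^2 - 1584*q + 3024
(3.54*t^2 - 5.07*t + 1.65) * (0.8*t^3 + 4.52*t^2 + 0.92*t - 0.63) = 2.832*t^5 + 11.9448*t^4 - 18.3396*t^3 + 0.563399999999999*t^2 + 4.7121*t - 1.0395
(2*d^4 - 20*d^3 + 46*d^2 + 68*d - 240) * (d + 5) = 2*d^5 - 10*d^4 - 54*d^3 + 298*d^2 + 100*d - 1200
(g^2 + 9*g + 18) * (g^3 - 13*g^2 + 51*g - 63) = g^5 - 4*g^4 - 48*g^3 + 162*g^2 + 351*g - 1134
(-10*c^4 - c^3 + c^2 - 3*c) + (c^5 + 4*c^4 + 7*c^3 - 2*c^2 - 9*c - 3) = c^5 - 6*c^4 + 6*c^3 - c^2 - 12*c - 3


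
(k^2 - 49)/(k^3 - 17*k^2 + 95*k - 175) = (k + 7)/(k^2 - 10*k + 25)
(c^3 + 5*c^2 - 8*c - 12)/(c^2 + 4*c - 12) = c + 1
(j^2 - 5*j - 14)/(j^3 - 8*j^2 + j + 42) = 1/(j - 3)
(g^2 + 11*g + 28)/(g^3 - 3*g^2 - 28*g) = (g + 7)/(g*(g - 7))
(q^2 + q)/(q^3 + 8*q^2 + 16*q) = (q + 1)/(q^2 + 8*q + 16)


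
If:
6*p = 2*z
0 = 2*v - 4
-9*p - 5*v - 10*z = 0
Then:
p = -10/39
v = 2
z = -10/13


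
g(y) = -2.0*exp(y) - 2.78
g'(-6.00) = 0.00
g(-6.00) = -2.78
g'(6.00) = -806.86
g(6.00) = -809.64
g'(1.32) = -7.49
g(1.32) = -10.27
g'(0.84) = -4.63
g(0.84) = -7.41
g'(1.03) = -5.60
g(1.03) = -8.38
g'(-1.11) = -0.66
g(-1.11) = -3.44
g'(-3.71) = -0.05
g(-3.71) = -2.83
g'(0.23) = -2.52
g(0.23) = -5.30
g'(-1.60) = -0.40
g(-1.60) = -3.18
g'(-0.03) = -1.94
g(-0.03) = -4.72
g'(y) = -2.0*exp(y)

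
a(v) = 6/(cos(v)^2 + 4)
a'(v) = 12*sin(v)*cos(v)/(cos(v)^2 + 4)^2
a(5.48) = 1.34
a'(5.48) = -0.30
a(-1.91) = 1.46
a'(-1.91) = 0.22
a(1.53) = 1.50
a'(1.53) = 0.03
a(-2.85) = 1.22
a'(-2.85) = 0.14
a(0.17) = 1.21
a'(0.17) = 0.08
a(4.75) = 1.50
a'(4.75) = -0.03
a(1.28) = 1.47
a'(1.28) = 0.20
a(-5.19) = 1.42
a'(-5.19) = 0.28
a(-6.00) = 1.22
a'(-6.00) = 0.13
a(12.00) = 1.27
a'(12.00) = -0.24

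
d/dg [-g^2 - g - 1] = -2*g - 1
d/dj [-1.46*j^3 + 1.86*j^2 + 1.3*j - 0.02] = -4.38*j^2 + 3.72*j + 1.3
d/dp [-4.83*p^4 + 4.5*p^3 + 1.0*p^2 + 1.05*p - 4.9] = -19.32*p^3 + 13.5*p^2 + 2.0*p + 1.05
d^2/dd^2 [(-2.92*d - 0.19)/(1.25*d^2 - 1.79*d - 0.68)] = ((2.5*d - 1.79)*(2.92*d + 0.19)*(5.0*d - 3.58) + (21.9*d - 9.9786)*(-1.25*d^2 + 1.79*d + 0.68))/(-1.25*d^2 + 1.79*d + 0.68)^3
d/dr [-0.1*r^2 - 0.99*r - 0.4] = -0.2*r - 0.99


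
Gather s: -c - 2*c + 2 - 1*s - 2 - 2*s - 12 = -3*c - 3*s - 12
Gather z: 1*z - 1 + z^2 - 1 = z^2 + z - 2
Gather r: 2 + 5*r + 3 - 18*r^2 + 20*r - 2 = -18*r^2 + 25*r + 3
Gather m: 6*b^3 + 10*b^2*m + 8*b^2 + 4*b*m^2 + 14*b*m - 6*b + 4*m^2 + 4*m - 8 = 6*b^3 + 8*b^2 - 6*b + m^2*(4*b + 4) + m*(10*b^2 + 14*b + 4) - 8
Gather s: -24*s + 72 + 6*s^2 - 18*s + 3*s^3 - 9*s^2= 3*s^3 - 3*s^2 - 42*s + 72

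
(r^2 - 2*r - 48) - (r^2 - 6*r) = 4*r - 48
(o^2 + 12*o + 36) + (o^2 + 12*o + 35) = 2*o^2 + 24*o + 71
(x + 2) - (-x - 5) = 2*x + 7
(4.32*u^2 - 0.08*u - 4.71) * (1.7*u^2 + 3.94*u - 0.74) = 7.344*u^4 + 16.8848*u^3 - 11.519*u^2 - 18.4982*u + 3.4854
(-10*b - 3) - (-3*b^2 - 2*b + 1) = 3*b^2 - 8*b - 4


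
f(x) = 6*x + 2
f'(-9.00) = 6.00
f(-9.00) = -52.00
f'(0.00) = 6.00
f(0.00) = 2.00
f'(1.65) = 6.00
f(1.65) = 11.90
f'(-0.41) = 6.00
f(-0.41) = -0.46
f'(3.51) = 6.00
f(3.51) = 23.06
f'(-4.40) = 6.00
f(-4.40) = -24.40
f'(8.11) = 6.00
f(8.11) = 50.66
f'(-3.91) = 6.00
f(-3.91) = -21.46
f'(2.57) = 6.00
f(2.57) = 17.42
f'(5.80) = 6.00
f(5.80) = 36.80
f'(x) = 6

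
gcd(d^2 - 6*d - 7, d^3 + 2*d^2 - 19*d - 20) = d + 1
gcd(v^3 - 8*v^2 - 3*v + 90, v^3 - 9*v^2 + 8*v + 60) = v^2 - 11*v + 30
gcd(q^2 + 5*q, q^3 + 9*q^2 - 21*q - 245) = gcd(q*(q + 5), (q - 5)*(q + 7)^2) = 1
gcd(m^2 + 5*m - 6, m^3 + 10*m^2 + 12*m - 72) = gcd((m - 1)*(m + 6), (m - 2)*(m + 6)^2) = m + 6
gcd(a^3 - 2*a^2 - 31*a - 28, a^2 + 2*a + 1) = a + 1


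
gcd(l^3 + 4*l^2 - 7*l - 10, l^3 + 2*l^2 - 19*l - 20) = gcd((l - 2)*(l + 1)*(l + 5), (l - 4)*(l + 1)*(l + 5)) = l^2 + 6*l + 5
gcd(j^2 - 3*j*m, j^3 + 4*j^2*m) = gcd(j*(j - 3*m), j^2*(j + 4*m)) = j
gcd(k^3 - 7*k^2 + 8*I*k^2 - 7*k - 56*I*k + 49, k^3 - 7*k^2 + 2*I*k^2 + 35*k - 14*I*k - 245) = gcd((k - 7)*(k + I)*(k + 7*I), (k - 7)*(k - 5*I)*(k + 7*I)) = k^2 + k*(-7 + 7*I) - 49*I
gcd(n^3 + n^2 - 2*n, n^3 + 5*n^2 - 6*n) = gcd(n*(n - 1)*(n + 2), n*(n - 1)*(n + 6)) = n^2 - n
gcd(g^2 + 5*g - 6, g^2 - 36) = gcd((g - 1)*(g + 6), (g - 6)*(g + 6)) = g + 6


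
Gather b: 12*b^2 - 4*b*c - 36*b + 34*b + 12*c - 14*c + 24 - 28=12*b^2 + b*(-4*c - 2) - 2*c - 4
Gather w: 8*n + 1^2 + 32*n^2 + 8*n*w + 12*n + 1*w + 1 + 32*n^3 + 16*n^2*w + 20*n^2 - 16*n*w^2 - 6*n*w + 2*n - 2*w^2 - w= 32*n^3 + 52*n^2 + 22*n + w^2*(-16*n - 2) + w*(16*n^2 + 2*n) + 2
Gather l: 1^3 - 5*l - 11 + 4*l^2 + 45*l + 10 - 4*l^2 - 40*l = 0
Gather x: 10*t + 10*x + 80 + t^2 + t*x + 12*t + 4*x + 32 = t^2 + 22*t + x*(t + 14) + 112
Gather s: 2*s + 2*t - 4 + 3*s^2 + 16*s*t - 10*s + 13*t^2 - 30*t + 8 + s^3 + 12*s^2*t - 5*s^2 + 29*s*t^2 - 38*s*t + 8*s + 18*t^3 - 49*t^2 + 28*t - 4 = s^3 + s^2*(12*t - 2) + s*(29*t^2 - 22*t) + 18*t^3 - 36*t^2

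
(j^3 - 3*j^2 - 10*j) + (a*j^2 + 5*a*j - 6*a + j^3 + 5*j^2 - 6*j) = a*j^2 + 5*a*j - 6*a + 2*j^3 + 2*j^2 - 16*j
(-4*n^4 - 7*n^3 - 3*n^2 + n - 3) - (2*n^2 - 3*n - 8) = -4*n^4 - 7*n^3 - 5*n^2 + 4*n + 5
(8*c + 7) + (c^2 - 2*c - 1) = c^2 + 6*c + 6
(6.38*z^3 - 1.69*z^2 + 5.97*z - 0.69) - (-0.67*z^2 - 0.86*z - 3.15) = 6.38*z^3 - 1.02*z^2 + 6.83*z + 2.46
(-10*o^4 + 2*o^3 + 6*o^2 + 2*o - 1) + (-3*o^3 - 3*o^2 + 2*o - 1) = -10*o^4 - o^3 + 3*o^2 + 4*o - 2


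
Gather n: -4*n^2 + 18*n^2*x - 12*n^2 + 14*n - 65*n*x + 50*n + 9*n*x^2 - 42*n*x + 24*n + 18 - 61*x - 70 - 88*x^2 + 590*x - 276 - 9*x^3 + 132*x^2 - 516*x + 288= n^2*(18*x - 16) + n*(9*x^2 - 107*x + 88) - 9*x^3 + 44*x^2 + 13*x - 40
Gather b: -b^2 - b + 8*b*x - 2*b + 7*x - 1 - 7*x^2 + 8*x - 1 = -b^2 + b*(8*x - 3) - 7*x^2 + 15*x - 2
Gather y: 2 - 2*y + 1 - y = 3 - 3*y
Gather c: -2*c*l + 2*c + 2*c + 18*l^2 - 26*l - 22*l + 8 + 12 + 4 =c*(4 - 2*l) + 18*l^2 - 48*l + 24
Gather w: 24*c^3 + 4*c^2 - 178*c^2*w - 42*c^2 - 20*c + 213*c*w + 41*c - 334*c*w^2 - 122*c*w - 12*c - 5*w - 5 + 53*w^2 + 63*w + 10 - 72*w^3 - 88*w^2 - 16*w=24*c^3 - 38*c^2 + 9*c - 72*w^3 + w^2*(-334*c - 35) + w*(-178*c^2 + 91*c + 42) + 5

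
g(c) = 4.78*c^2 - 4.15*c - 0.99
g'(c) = 9.56*c - 4.15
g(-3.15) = 59.51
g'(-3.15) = -34.26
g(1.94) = 8.95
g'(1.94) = 14.40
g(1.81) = 7.16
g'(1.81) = 13.15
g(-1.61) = 18.08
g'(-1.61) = -19.54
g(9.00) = 348.84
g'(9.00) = 81.89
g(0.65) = -1.67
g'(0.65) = 2.06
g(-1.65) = 18.87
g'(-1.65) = -19.92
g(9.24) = 368.77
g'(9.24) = 84.18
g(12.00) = 637.53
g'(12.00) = 110.57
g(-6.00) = 195.99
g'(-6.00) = -61.51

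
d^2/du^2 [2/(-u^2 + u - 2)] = 4*(u^2 - u - (2*u - 1)^2 + 2)/(u^2 - u + 2)^3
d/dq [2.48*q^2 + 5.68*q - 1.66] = 4.96*q + 5.68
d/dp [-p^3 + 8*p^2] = p*(16 - 3*p)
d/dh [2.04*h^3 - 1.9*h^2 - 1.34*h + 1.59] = 6.12*h^2 - 3.8*h - 1.34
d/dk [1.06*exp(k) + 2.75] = 1.06*exp(k)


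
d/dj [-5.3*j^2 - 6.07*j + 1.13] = -10.6*j - 6.07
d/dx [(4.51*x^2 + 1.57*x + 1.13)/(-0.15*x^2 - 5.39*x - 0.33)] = (-24.0734*x^2 - 2.6376*x + 5.5726)/(0.0225*x^4 + 1.617*x^3 + 29.1511*x^2 + 3.5574*x + 0.1089)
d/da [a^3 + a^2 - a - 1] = 3*a^2 + 2*a - 1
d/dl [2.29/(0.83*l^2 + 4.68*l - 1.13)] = (-3.8014*l - 10.7172)/(0.83*l^2 + 4.68*l - 1.13)^2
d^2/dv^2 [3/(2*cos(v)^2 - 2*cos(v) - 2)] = 3*(4*sin(v)^4 - 7*sin(v)^2 + 11*cos(v)/4 - 3*cos(3*v)/4 - 1)/(2*(sin(v)^2 + cos(v))^3)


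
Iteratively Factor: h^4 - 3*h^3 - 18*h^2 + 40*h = (h + 4)*(h^3 - 7*h^2 + 10*h) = (h - 5)*(h + 4)*(h^2 - 2*h) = (h - 5)*(h - 2)*(h + 4)*(h)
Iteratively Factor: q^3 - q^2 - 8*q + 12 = (q + 3)*(q^2 - 4*q + 4) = (q - 2)*(q + 3)*(q - 2)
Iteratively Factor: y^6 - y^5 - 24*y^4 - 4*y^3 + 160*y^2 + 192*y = (y + 3)*(y^5 - 4*y^4 - 12*y^3 + 32*y^2 + 64*y) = (y - 4)*(y + 3)*(y^4 - 12*y^2 - 16*y) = (y - 4)*(y + 2)*(y + 3)*(y^3 - 2*y^2 - 8*y) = (y - 4)^2*(y + 2)*(y + 3)*(y^2 + 2*y) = (y - 4)^2*(y + 2)^2*(y + 3)*(y)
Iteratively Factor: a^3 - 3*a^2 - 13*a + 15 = (a + 3)*(a^2 - 6*a + 5) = (a - 5)*(a + 3)*(a - 1)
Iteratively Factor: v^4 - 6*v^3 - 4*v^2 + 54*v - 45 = (v - 5)*(v^3 - v^2 - 9*v + 9) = (v - 5)*(v + 3)*(v^2 - 4*v + 3) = (v - 5)*(v - 3)*(v + 3)*(v - 1)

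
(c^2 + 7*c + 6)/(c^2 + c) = (c + 6)/c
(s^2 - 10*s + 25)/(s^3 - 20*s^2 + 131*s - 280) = (s - 5)/(s^2 - 15*s + 56)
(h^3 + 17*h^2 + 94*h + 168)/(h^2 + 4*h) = h + 13 + 42/h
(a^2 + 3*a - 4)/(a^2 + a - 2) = (a + 4)/(a + 2)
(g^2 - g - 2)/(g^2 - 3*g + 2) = (g + 1)/(g - 1)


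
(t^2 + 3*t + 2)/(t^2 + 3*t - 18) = (t^2 + 3*t + 2)/(t^2 + 3*t - 18)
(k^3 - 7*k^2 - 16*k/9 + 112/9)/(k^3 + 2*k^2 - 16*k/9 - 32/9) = (k - 7)/(k + 2)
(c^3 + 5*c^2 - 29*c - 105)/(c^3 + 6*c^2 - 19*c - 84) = (c - 5)/(c - 4)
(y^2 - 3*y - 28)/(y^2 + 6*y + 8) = (y - 7)/(y + 2)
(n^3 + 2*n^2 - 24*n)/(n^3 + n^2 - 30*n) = (n - 4)/(n - 5)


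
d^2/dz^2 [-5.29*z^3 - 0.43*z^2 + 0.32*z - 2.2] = -31.74*z - 0.86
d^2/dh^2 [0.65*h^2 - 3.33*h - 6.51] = 1.30000000000000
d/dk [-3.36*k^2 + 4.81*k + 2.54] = 4.81 - 6.72*k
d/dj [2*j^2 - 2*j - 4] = 4*j - 2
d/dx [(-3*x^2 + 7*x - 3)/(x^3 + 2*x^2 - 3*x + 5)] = (3*x^4 - 14*x^3 + 4*x^2 - 18*x + 26)/(x^6 + 4*x^5 - 2*x^4 - 2*x^3 + 29*x^2 - 30*x + 25)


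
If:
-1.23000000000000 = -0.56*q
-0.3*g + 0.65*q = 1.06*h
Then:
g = 4.75892857142857 - 3.53333333333333*h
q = 2.20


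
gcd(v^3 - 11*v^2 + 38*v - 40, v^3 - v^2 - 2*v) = v - 2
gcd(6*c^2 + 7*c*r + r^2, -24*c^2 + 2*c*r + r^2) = 6*c + r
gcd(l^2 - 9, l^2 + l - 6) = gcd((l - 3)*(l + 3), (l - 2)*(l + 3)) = l + 3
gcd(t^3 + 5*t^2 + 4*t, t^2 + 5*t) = t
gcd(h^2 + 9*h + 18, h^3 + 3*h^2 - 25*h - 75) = h + 3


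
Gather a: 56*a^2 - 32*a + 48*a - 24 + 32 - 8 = 56*a^2 + 16*a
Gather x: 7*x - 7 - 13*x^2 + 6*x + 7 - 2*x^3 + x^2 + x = -2*x^3 - 12*x^2 + 14*x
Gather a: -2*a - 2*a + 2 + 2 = 4 - 4*a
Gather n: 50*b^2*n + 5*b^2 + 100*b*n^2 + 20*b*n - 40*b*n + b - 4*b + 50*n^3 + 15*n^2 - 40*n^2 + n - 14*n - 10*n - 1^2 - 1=5*b^2 - 3*b + 50*n^3 + n^2*(100*b - 25) + n*(50*b^2 - 20*b - 23) - 2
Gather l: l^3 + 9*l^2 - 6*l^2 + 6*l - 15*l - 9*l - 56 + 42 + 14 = l^3 + 3*l^2 - 18*l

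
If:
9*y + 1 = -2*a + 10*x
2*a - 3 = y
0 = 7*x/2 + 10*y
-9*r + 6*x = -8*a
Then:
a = 391/270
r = 1804/1215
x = 8/27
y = -14/135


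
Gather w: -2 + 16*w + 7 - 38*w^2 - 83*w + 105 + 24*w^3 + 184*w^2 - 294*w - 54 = 24*w^3 + 146*w^2 - 361*w + 56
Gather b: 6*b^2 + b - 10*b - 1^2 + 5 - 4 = 6*b^2 - 9*b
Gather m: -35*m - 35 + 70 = 35 - 35*m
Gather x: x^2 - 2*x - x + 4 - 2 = x^2 - 3*x + 2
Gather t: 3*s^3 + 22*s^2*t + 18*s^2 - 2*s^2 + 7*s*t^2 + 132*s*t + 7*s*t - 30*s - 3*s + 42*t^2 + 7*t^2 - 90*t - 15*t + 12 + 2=3*s^3 + 16*s^2 - 33*s + t^2*(7*s + 49) + t*(22*s^2 + 139*s - 105) + 14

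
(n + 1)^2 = n^2 + 2*n + 1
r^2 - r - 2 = (r - 2)*(r + 1)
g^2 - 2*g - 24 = (g - 6)*(g + 4)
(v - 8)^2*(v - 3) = v^3 - 19*v^2 + 112*v - 192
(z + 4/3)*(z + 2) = z^2 + 10*z/3 + 8/3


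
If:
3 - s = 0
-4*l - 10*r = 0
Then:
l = -5*r/2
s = 3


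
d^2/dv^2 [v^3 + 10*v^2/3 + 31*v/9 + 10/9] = 6*v + 20/3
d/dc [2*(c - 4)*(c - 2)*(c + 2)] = 6*c^2 - 16*c - 8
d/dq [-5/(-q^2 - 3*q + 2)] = 5*(-2*q - 3)/(q^2 + 3*q - 2)^2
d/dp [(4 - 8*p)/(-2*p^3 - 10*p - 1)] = 8*(2*p^3 + 10*p - (2*p - 1)*(3*p^2 + 5) + 1)/(2*p^3 + 10*p + 1)^2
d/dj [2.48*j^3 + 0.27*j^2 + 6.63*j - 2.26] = 7.44*j^2 + 0.54*j + 6.63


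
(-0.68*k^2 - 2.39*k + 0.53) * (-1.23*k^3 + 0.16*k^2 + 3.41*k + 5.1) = 0.8364*k^5 + 2.8309*k^4 - 3.3531*k^3 - 11.5331*k^2 - 10.3817*k + 2.703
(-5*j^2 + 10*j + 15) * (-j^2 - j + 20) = 5*j^4 - 5*j^3 - 125*j^2 + 185*j + 300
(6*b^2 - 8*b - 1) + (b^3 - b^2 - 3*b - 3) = b^3 + 5*b^2 - 11*b - 4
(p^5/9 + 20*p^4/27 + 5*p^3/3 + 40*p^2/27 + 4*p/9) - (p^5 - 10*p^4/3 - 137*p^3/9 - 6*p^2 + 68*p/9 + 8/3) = -8*p^5/9 + 110*p^4/27 + 152*p^3/9 + 202*p^2/27 - 64*p/9 - 8/3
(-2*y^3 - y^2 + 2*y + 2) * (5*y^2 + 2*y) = -10*y^5 - 9*y^4 + 8*y^3 + 14*y^2 + 4*y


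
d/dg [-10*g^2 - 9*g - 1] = -20*g - 9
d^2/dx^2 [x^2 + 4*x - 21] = 2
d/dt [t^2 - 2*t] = 2*t - 2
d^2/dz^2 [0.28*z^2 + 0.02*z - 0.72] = 0.560000000000000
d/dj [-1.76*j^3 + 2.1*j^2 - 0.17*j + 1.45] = -5.28*j^2 + 4.2*j - 0.17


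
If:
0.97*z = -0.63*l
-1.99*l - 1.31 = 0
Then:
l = -0.66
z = 0.43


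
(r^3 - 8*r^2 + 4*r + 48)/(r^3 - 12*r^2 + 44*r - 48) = (r + 2)/(r - 2)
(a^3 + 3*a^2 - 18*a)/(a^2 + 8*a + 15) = a*(a^2 + 3*a - 18)/(a^2 + 8*a + 15)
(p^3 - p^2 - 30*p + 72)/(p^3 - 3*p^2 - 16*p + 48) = (p + 6)/(p + 4)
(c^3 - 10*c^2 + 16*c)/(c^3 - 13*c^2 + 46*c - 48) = c/(c - 3)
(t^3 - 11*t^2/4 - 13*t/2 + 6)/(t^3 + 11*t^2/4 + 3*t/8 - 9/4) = 2*(t - 4)/(2*t + 3)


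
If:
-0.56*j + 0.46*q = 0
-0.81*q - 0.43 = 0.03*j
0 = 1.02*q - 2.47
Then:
No Solution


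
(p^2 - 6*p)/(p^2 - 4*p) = (p - 6)/(p - 4)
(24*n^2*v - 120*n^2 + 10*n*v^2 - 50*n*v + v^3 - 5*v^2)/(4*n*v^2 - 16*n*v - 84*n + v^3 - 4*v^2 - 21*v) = (6*n*v - 30*n + v^2 - 5*v)/(v^2 - 4*v - 21)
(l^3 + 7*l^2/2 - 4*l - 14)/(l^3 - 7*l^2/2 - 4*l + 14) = (2*l + 7)/(2*l - 7)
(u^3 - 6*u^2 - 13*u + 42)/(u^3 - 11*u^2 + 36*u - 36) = (u^2 - 4*u - 21)/(u^2 - 9*u + 18)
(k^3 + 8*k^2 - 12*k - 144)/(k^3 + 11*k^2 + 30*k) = (k^2 + 2*k - 24)/(k*(k + 5))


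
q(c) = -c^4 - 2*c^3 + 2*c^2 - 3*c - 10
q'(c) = -4*c^3 - 6*c^2 + 4*c - 3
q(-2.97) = -8.86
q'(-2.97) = 36.99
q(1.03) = -14.28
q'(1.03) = -9.62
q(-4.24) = -132.07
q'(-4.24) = 177.07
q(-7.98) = -2897.55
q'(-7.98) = 1615.68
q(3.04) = -142.23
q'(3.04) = -158.67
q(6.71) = -2571.47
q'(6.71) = -1454.75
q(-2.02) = 4.06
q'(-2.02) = -2.59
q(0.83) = -12.73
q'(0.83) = -6.10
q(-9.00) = -4924.00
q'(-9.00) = 2391.00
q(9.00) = -7894.00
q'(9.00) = -3369.00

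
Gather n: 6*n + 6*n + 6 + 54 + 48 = 12*n + 108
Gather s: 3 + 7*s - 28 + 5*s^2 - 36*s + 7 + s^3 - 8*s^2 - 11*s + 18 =s^3 - 3*s^2 - 40*s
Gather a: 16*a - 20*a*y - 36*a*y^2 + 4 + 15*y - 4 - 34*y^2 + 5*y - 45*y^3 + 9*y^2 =a*(-36*y^2 - 20*y + 16) - 45*y^3 - 25*y^2 + 20*y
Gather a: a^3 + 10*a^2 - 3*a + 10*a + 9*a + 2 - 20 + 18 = a^3 + 10*a^2 + 16*a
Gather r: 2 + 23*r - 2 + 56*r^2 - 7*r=56*r^2 + 16*r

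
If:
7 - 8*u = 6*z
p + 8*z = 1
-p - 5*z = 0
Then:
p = -5/3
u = 5/8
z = 1/3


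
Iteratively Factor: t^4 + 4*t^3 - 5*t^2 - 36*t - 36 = (t + 3)*(t^3 + t^2 - 8*t - 12) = (t + 2)*(t + 3)*(t^2 - t - 6) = (t - 3)*(t + 2)*(t + 3)*(t + 2)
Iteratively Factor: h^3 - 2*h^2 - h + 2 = (h - 1)*(h^2 - h - 2) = (h - 2)*(h - 1)*(h + 1)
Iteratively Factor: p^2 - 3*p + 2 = (p - 2)*(p - 1)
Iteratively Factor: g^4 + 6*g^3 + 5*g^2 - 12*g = (g - 1)*(g^3 + 7*g^2 + 12*g) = (g - 1)*(g + 3)*(g^2 + 4*g) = g*(g - 1)*(g + 3)*(g + 4)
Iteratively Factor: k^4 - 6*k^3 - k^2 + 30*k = (k - 5)*(k^3 - k^2 - 6*k) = k*(k - 5)*(k^2 - k - 6) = k*(k - 5)*(k - 3)*(k + 2)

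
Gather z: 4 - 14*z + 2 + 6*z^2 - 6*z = 6*z^2 - 20*z + 6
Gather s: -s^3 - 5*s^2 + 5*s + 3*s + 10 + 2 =-s^3 - 5*s^2 + 8*s + 12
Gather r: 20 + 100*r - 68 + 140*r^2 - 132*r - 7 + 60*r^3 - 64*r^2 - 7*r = 60*r^3 + 76*r^2 - 39*r - 55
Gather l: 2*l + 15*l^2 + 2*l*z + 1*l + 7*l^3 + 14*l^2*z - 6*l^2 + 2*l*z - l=7*l^3 + l^2*(14*z + 9) + l*(4*z + 2)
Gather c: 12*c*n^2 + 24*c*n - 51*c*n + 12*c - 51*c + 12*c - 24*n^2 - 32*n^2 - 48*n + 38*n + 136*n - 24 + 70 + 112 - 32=c*(12*n^2 - 27*n - 27) - 56*n^2 + 126*n + 126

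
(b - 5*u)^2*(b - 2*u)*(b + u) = b^4 - 11*b^3*u + 33*b^2*u^2 - 5*b*u^3 - 50*u^4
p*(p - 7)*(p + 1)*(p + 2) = p^4 - 4*p^3 - 19*p^2 - 14*p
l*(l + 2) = l^2 + 2*l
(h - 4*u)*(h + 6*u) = h^2 + 2*h*u - 24*u^2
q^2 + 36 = (q - 6*I)*(q + 6*I)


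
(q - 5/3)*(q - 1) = q^2 - 8*q/3 + 5/3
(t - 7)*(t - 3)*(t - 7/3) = t^3 - 37*t^2/3 + 133*t/3 - 49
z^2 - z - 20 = (z - 5)*(z + 4)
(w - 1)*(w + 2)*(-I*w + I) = -I*w^3 + 3*I*w - 2*I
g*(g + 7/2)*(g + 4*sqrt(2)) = g^3 + 7*g^2/2 + 4*sqrt(2)*g^2 + 14*sqrt(2)*g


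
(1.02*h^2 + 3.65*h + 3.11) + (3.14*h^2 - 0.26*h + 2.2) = 4.16*h^2 + 3.39*h + 5.31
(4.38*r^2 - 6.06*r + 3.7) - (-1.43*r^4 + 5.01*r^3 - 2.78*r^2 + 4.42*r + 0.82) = 1.43*r^4 - 5.01*r^3 + 7.16*r^2 - 10.48*r + 2.88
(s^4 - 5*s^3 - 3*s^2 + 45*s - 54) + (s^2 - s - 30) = s^4 - 5*s^3 - 2*s^2 + 44*s - 84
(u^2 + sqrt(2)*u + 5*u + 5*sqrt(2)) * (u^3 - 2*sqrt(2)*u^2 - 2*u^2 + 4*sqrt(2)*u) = u^5 - sqrt(2)*u^4 + 3*u^4 - 14*u^3 - 3*sqrt(2)*u^3 - 12*u^2 + 10*sqrt(2)*u^2 + 40*u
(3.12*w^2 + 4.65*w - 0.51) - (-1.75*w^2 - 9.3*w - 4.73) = 4.87*w^2 + 13.95*w + 4.22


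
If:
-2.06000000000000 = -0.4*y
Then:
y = 5.15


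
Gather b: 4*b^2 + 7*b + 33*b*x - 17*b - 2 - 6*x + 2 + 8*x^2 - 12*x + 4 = 4*b^2 + b*(33*x - 10) + 8*x^2 - 18*x + 4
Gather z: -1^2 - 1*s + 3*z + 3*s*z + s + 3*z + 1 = z*(3*s + 6)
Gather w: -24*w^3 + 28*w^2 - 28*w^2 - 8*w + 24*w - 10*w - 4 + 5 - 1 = -24*w^3 + 6*w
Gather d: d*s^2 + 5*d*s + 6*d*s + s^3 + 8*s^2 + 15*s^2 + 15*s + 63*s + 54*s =d*(s^2 + 11*s) + s^3 + 23*s^2 + 132*s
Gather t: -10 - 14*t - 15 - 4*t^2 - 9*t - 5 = -4*t^2 - 23*t - 30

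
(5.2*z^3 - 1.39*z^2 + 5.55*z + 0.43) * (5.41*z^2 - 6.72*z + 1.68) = 28.132*z^5 - 42.4639*z^4 + 48.1023*z^3 - 37.3049*z^2 + 6.4344*z + 0.7224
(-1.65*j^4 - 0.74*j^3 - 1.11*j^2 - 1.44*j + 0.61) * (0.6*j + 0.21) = -0.99*j^5 - 0.7905*j^4 - 0.8214*j^3 - 1.0971*j^2 + 0.0636*j + 0.1281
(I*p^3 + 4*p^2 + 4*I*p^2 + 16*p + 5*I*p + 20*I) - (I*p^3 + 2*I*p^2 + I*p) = 4*p^2 + 2*I*p^2 + 16*p + 4*I*p + 20*I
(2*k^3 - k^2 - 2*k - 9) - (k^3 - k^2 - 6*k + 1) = k^3 + 4*k - 10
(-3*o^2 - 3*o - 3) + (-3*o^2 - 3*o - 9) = -6*o^2 - 6*o - 12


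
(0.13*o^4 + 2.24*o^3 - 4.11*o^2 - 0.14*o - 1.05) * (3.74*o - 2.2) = 0.4862*o^5 + 8.0916*o^4 - 20.2994*o^3 + 8.5184*o^2 - 3.619*o + 2.31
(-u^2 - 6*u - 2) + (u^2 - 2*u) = -8*u - 2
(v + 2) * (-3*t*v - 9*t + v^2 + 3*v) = -3*t*v^2 - 15*t*v - 18*t + v^3 + 5*v^2 + 6*v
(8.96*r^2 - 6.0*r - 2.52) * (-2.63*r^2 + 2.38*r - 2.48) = -23.5648*r^4 + 37.1048*r^3 - 29.8732*r^2 + 8.8824*r + 6.2496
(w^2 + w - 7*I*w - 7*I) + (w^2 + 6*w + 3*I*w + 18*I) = 2*w^2 + 7*w - 4*I*w + 11*I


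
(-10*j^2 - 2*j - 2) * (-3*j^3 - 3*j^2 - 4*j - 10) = 30*j^5 + 36*j^4 + 52*j^3 + 114*j^2 + 28*j + 20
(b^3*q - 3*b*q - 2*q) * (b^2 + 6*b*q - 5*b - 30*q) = b^5*q + 6*b^4*q^2 - 5*b^4*q - 30*b^3*q^2 - 3*b^3*q - 18*b^2*q^2 + 13*b^2*q + 78*b*q^2 + 10*b*q + 60*q^2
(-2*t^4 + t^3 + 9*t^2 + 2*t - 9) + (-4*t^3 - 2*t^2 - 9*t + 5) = -2*t^4 - 3*t^3 + 7*t^2 - 7*t - 4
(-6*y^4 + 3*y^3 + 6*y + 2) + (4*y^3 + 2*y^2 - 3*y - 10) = -6*y^4 + 7*y^3 + 2*y^2 + 3*y - 8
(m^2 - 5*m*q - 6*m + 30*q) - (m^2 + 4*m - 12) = -5*m*q - 10*m + 30*q + 12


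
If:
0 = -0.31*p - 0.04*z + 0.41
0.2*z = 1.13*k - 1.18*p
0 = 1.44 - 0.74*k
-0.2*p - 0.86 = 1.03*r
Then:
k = 1.95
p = -0.40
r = -0.76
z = 13.37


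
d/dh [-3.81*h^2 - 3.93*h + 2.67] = -7.62*h - 3.93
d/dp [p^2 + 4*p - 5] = 2*p + 4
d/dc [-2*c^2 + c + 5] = 1 - 4*c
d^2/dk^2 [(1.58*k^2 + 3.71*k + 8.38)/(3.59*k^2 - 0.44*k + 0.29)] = (100.621238*k^3 + 638.14404*k^2 - 102.597174*k - 12.991552)/(46.268279*k^6 - 17.012292*k^5 + 13.297719*k^4 - 2.833688*k^3 + 1.074189*k^2 - 0.111012*k + 0.024389)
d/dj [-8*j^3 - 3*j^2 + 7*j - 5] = -24*j^2 - 6*j + 7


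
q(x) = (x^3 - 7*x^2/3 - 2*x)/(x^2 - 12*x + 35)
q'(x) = (12 - 2*x)*(x^3 - 7*x^2/3 - 2*x)/(x^2 - 12*x + 35)^2 + (3*x^2 - 14*x/3 - 2)/(x^2 - 12*x + 35)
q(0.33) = -0.03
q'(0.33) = -0.11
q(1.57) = -0.27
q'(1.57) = -0.23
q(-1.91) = -0.19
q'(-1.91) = 0.24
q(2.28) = -0.38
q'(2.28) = 0.01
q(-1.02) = -0.03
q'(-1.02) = 0.11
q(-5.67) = -1.82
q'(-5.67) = 0.58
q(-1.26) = -0.06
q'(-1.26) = 0.15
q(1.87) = -0.33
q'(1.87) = -0.19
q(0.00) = 0.00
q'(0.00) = -0.06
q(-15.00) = -8.80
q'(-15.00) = 0.85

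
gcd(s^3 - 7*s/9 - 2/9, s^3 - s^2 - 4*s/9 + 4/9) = s^2 - s/3 - 2/3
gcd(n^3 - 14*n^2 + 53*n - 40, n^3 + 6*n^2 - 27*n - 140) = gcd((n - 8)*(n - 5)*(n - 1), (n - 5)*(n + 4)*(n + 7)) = n - 5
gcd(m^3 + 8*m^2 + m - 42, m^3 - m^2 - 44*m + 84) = m^2 + 5*m - 14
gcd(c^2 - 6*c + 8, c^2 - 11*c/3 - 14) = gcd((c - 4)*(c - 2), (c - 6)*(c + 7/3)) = 1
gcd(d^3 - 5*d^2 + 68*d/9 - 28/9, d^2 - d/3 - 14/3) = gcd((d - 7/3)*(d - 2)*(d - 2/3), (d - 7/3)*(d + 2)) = d - 7/3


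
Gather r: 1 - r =1 - r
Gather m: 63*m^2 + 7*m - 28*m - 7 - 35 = 63*m^2 - 21*m - 42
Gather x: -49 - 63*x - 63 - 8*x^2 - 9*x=-8*x^2 - 72*x - 112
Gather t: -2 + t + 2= t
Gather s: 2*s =2*s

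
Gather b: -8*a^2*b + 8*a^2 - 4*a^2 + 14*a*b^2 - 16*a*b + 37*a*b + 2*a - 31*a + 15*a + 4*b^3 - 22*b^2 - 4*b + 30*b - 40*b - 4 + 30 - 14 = 4*a^2 - 14*a + 4*b^3 + b^2*(14*a - 22) + b*(-8*a^2 + 21*a - 14) + 12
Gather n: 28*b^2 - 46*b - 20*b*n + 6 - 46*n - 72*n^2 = 28*b^2 - 46*b - 72*n^2 + n*(-20*b - 46) + 6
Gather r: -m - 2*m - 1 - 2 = -3*m - 3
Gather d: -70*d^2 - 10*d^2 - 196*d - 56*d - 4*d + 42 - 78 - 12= -80*d^2 - 256*d - 48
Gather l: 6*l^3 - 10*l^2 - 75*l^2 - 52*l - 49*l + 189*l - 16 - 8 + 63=6*l^3 - 85*l^2 + 88*l + 39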